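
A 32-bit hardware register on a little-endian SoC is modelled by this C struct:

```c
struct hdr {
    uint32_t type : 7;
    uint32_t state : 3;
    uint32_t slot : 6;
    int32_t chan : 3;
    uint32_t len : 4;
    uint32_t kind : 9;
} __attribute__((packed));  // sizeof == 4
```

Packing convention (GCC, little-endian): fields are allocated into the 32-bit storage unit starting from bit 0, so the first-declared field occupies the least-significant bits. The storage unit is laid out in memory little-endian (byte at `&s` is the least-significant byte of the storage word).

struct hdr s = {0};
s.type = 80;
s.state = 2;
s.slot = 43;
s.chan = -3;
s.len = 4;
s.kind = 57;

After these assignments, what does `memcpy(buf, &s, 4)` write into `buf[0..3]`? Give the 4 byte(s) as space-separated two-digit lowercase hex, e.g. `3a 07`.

50 ad a5 1c

[0+:7] type=80 & 0x7f = 0x50; word=0x00000050
[7+:3] state=2 & 0x7 = 0x2; word=0x00000150
[10+:6] slot=43 & 0x3f = 0x2b; word=0x0000ad50
[16+:3] chan=-3 & 0x7 = 0x5; word=0x0005ad50
[19+:4] len=4 & 0xf = 0x4; word=0x0025ad50
[23+:9] kind=57 & 0x1ff = 0x39; word=0x1ca5ad50
word = 0x1ca5ad50 → little-endian bytes:
  [0]=0x50  [1]=0xad  [2]=0xa5  [3]=0x1c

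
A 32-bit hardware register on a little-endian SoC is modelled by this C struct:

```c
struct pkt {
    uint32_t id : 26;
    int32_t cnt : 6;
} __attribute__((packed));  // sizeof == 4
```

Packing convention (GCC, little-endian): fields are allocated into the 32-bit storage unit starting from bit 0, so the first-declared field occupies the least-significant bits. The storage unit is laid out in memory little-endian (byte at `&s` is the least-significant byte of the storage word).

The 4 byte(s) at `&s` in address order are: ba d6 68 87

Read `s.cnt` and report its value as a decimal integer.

-31

[0]=0xba [1]=0xd6 [2]=0x68 [3]=0x87 (little-endian) → word 0x8768d6ba
id [0+:26] = (word>>0) & 0x3ffffff = 57202362
cnt [26+:6] = (word>>26) & 0x3f = 33  ←
cnt signed 6b, MSB=1: 33 - 64 = -31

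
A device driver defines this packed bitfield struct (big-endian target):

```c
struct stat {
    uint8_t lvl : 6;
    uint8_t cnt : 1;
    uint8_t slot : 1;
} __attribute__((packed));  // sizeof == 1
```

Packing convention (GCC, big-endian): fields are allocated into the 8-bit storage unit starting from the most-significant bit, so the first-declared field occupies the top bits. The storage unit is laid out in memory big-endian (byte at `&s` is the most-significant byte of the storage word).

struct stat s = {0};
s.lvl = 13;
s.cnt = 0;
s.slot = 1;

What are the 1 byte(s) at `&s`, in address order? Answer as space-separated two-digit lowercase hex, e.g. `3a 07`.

35

lvl:6 = 13 → 0xd << 2 → word 0x34
cnt:1 = 0 → 0x0 << 1 → word 0x34
slot:1 = 1 → 0x1 << 0 → word 0x35
word = 0x35 → big-endian bytes:
  [0]=0x35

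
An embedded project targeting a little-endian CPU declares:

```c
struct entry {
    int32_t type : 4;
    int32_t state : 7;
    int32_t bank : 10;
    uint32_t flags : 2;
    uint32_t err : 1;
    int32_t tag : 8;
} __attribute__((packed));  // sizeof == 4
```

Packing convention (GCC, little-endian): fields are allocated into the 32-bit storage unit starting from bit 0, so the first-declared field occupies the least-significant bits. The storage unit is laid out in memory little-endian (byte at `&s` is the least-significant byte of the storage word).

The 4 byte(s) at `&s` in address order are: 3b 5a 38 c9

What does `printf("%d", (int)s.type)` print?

-5

[0]=0x3b [1]=0x5a [2]=0x38 [3]=0xc9 (little-endian) → word 0xc9385a3b
type [0+:4] = (word>>0) & 0xf = 11  ←
state [4+:7] = (word>>4) & 0x7f = 35
bank [11+:10] = (word>>11) & 0x3ff = 779
flags [21+:2] = (word>>21) & 0x3 = 1
err [23+:1] = (word>>23) & 0x1 = 0
tag [24+:8] = (word>>24) & 0xff = 201
type signed 4b, MSB=1: 11 - 16 = -5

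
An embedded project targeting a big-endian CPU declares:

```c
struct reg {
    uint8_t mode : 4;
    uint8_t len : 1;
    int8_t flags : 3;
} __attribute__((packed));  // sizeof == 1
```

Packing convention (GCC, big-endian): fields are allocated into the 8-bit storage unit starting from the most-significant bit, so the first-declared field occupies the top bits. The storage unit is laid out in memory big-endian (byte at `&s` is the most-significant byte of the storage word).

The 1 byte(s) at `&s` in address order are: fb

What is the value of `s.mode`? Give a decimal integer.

[0]=0xfb (big-endian) → word 0xfb
mode:4 @ bit 4 → (0xfb>>4)&0xf = 0xf  ←
len:1 @ bit 3 → (0xfb>>3)&0x1 = 0x1
flags:3 @ bit 0 → (0xfb>>0)&0x7 = 0x3

15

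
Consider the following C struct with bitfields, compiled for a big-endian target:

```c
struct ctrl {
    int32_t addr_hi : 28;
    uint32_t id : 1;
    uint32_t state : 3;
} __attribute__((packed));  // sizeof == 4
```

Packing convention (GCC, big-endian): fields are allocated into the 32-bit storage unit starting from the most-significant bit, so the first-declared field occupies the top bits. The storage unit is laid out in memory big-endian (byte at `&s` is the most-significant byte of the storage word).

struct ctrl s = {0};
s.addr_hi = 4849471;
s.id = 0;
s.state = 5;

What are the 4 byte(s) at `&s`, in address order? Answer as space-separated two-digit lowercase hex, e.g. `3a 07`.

04 9f f3 f5

addr_hi:28 = 4849471 → 0x49ff3f << 4 → word 0x049ff3f0
id:1 = 0 → 0x0 << 3 → word 0x049ff3f0
state:3 = 5 → 0x5 << 0 → word 0x049ff3f5
word = 0x049ff3f5 → big-endian bytes:
  [0]=0x04  [1]=0x9f  [2]=0xf3  [3]=0xf5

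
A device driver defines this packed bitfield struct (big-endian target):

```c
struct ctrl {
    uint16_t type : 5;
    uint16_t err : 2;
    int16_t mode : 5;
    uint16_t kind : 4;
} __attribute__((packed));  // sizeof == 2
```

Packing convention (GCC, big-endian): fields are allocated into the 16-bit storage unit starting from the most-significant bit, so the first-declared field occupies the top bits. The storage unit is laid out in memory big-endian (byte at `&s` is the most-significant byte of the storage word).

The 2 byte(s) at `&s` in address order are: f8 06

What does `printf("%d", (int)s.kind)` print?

6

[0]=0xf8 [1]=0x06 (big-endian) → word 0xf806
type [11+:5] = (word>>11) & 0x1f = 31
err [9+:2] = (word>>9) & 0x3 = 0
mode [4+:5] = (word>>4) & 0x1f = 0
kind [0+:4] = (word>>0) & 0xf = 6  ←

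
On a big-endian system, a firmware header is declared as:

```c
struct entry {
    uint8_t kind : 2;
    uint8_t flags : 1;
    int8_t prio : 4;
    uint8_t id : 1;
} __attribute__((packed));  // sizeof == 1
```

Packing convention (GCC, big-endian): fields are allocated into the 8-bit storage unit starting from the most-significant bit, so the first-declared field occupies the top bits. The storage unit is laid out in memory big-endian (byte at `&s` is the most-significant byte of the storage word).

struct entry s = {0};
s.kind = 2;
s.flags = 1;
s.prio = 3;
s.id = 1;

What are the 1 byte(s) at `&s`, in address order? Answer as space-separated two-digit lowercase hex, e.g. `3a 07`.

[6+:2] kind=2 & 0x3 = 0x2; word=0x80
[5+:1] flags=1 & 0x1 = 0x1; word=0xa0
[1+:4] prio=3 & 0xf = 0x3; word=0xa6
[0+:1] id=1 & 0x1 = 0x1; word=0xa7
word = 0xa7 → big-endian bytes:
  [0]=0xa7

a7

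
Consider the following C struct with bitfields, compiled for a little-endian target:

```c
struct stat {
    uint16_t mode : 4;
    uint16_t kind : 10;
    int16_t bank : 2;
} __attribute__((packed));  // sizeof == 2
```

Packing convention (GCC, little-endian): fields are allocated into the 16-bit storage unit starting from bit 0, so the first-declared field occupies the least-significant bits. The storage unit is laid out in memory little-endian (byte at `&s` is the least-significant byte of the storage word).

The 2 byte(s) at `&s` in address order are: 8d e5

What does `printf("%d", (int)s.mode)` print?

[0]=0x8d [1]=0xe5 (little-endian) → word 0xe58d
mode:4 @ bit 0 → (0xe58d>>0)&0xf = 0xd  ←
kind:10 @ bit 4 → (0xe58d>>4)&0x3ff = 0x258
bank:2 @ bit 14 → (0xe58d>>14)&0x3 = 0x3

13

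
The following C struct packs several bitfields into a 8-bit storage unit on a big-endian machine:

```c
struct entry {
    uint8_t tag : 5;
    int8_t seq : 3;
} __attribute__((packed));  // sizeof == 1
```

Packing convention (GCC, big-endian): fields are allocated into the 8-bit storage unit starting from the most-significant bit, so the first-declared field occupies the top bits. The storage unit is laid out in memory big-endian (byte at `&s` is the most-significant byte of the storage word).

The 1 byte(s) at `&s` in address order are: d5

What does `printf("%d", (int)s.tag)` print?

26

[0]=0xd5 (big-endian) → word 0xd5
tag [3+:5] = (word>>3) & 0x1f = 26  ←
seq [0+:3] = (word>>0) & 0x7 = 5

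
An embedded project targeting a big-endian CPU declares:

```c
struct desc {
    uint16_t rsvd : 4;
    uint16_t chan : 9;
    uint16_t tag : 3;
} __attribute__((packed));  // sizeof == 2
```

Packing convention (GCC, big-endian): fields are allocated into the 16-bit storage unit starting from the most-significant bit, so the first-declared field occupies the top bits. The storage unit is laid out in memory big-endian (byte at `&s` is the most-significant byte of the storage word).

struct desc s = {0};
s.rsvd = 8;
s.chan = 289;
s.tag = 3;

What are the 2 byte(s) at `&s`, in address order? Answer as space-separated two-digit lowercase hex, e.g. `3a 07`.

rsvd:4 = 8 → 0x8 << 12 → word 0x8000
chan:9 = 289 → 0x121 << 3 → word 0x8908
tag:3 = 3 → 0x3 << 0 → word 0x890b
word = 0x890b → big-endian bytes:
  [0]=0x89  [1]=0x0b

89 0b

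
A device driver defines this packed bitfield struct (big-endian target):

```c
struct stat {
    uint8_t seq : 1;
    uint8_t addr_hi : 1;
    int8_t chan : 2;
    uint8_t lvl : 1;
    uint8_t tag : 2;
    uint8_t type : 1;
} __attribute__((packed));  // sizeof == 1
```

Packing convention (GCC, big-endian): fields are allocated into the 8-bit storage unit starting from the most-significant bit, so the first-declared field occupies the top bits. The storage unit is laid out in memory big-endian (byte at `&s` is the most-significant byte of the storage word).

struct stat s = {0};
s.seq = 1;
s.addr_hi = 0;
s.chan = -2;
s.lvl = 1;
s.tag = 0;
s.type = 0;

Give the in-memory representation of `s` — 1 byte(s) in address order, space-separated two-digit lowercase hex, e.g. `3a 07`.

seq:1 = 1 → 0x1 << 7 → word 0x80
addr_hi:1 = 0 → 0x0 << 6 → word 0x80
chan:2 = -2 → 0x2 << 4 → word 0xa0
lvl:1 = 1 → 0x1 << 3 → word 0xa8
tag:2 = 0 → 0x0 << 1 → word 0xa8
type:1 = 0 → 0x0 << 0 → word 0xa8
word = 0xa8 → big-endian bytes:
  [0]=0xa8

a8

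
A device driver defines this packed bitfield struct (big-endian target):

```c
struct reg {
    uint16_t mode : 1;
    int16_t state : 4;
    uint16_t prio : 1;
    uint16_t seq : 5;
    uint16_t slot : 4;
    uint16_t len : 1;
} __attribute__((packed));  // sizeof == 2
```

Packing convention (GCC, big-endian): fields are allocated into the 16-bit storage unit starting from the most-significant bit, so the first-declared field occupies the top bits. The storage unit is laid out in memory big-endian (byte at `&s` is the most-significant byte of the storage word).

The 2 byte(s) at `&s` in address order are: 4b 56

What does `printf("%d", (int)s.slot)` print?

[0]=0x4b [1]=0x56 (big-endian) → word 0x4b56
mode:1 @ bit 15 → (0x4b56>>15)&0x1 = 0x0
state:4 @ bit 11 → (0x4b56>>11)&0xf = 0x9
prio:1 @ bit 10 → (0x4b56>>10)&0x1 = 0x0
seq:5 @ bit 5 → (0x4b56>>5)&0x1f = 0x1a
slot:4 @ bit 1 → (0x4b56>>1)&0xf = 0xb  ←
len:1 @ bit 0 → (0x4b56>>0)&0x1 = 0x0

11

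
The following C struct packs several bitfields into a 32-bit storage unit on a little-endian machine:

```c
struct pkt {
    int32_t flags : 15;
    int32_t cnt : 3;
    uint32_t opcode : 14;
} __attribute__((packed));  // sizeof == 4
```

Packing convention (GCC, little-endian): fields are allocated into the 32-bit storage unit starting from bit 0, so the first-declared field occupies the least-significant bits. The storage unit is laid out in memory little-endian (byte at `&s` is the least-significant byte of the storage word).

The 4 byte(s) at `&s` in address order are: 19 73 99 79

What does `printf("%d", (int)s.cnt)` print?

2

[0]=0x19 [1]=0x73 [2]=0x99 [3]=0x79 (little-endian) → word 0x79997319
flags:15 @ bit 0 → (0x79997319>>0)&0x7fff = 0x7319
cnt:3 @ bit 15 → (0x79997319>>15)&0x7 = 0x2  ←
opcode:14 @ bit 18 → (0x79997319>>18)&0x3fff = 0x1e66
cnt signed 3b, MSB=0: value = 2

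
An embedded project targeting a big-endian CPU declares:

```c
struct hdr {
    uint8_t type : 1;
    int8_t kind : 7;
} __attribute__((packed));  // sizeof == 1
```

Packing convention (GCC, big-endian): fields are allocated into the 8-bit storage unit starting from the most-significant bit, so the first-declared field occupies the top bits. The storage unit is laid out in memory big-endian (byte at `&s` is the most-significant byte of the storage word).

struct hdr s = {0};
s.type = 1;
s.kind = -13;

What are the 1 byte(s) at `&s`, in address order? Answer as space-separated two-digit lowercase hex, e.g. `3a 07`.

type (1b) val=1 bits=0x1 at bit 7: 0x80
kind (7b) val=-13 bits=0x73 at bit 0: 0xf3
word = 0xf3 → big-endian bytes:
  [0]=0xf3

f3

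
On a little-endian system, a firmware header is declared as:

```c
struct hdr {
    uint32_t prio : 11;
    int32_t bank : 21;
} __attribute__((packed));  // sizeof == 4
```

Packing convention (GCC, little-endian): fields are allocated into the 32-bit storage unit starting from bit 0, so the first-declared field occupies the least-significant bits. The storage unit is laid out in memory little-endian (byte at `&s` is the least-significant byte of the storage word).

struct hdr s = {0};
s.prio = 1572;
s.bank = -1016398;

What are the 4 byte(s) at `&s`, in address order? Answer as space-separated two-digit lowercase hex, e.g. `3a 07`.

24 96 ed 83

prio (11b) val=1572 bits=0x624 at bit 0: 0x00000624
bank (21b) val=-1016398 bits=0x107db2 at bit 11: 0x83ed9624
word = 0x83ed9624 → little-endian bytes:
  [0]=0x24  [1]=0x96  [2]=0xed  [3]=0x83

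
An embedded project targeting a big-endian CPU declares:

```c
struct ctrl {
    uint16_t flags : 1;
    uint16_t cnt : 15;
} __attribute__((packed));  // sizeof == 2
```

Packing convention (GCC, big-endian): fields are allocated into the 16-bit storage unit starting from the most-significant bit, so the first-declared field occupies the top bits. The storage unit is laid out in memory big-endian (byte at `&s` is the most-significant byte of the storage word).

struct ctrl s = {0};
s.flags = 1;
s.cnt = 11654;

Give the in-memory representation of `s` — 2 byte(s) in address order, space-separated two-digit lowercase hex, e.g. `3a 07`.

flags (1b) val=1 bits=0x1 at bit 15: 0x8000
cnt (15b) val=11654 bits=0x2d86 at bit 0: 0xad86
word = 0xad86 → big-endian bytes:
  [0]=0xad  [1]=0x86

ad 86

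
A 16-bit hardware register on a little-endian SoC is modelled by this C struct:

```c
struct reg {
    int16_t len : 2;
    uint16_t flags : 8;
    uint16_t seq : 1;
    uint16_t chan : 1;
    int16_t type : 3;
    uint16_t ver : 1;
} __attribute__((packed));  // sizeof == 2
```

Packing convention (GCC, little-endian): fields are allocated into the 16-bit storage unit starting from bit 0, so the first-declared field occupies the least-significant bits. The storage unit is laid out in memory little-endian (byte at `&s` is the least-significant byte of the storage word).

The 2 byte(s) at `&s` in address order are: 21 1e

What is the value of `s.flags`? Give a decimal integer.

[0]=0x21 [1]=0x1e (little-endian) → word 0x1e21
len:2 @ bit 0 → (0x1e21>>0)&0x3 = 0x1
flags:8 @ bit 2 → (0x1e21>>2)&0xff = 0x88  ←
seq:1 @ bit 10 → (0x1e21>>10)&0x1 = 0x1
chan:1 @ bit 11 → (0x1e21>>11)&0x1 = 0x1
type:3 @ bit 12 → (0x1e21>>12)&0x7 = 0x1
ver:1 @ bit 15 → (0x1e21>>15)&0x1 = 0x0

136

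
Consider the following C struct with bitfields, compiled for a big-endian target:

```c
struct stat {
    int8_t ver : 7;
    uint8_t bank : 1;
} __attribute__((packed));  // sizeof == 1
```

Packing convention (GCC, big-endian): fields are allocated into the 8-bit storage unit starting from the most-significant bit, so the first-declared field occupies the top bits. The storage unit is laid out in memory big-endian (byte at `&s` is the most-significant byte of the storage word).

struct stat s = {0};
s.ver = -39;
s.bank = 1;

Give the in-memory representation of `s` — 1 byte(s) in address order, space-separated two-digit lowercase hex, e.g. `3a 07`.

b3

[1+:7] ver=-39 & 0x7f = 0x59; word=0xb2
[0+:1] bank=1 & 0x1 = 0x1; word=0xb3
word = 0xb3 → big-endian bytes:
  [0]=0xb3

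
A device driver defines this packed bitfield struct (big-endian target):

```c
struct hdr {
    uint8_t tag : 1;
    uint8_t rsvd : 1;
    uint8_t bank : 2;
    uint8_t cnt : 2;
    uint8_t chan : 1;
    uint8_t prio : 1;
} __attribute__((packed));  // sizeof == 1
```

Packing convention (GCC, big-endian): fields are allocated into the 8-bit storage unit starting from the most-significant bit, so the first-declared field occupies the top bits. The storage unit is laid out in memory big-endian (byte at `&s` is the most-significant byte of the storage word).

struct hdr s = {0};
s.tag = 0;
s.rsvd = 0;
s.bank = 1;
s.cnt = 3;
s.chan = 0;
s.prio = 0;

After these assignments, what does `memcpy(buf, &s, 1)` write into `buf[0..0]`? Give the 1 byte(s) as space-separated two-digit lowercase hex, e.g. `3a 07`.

[7+:1] tag=0 & 0x1 = 0x0; word=0x00
[6+:1] rsvd=0 & 0x1 = 0x0; word=0x00
[4+:2] bank=1 & 0x3 = 0x1; word=0x10
[2+:2] cnt=3 & 0x3 = 0x3; word=0x1c
[1+:1] chan=0 & 0x1 = 0x0; word=0x1c
[0+:1] prio=0 & 0x1 = 0x0; word=0x1c
word = 0x1c → big-endian bytes:
  [0]=0x1c

1c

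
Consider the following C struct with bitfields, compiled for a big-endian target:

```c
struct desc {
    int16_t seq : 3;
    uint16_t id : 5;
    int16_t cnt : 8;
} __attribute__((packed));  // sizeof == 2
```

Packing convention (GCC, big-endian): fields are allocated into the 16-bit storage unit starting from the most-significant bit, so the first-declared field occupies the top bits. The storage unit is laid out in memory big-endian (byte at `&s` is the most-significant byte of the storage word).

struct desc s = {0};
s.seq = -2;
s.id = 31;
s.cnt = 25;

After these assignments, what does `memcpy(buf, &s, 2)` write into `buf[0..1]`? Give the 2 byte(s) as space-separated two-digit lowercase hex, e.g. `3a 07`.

seq:3 = -2 → 0x6 << 13 → word 0xc000
id:5 = 31 → 0x1f << 8 → word 0xdf00
cnt:8 = 25 → 0x19 << 0 → word 0xdf19
word = 0xdf19 → big-endian bytes:
  [0]=0xdf  [1]=0x19

df 19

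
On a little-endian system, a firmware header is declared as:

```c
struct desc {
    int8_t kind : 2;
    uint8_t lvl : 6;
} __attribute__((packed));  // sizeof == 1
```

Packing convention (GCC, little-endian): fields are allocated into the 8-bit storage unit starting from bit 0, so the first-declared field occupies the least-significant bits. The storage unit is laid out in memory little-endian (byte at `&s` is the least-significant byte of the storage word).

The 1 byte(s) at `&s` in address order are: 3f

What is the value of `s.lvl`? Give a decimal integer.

15

[0]=0x3f (little-endian) → word 0x3f
kind [0+:2] = (word>>0) & 0x3 = 3
lvl [2+:6] = (word>>2) & 0x3f = 15  ←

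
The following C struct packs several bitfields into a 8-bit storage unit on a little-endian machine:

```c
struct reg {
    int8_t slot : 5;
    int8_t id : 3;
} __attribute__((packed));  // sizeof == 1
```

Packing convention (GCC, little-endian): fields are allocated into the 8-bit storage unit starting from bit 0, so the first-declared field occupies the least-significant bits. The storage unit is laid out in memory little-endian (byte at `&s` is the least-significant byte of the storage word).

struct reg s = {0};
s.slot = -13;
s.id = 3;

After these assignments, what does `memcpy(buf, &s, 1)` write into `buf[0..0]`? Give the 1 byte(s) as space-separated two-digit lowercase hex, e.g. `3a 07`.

73

[0+:5] slot=-13 & 0x1f = 0x13; word=0x13
[5+:3] id=3 & 0x7 = 0x3; word=0x73
word = 0x73 → little-endian bytes:
  [0]=0x73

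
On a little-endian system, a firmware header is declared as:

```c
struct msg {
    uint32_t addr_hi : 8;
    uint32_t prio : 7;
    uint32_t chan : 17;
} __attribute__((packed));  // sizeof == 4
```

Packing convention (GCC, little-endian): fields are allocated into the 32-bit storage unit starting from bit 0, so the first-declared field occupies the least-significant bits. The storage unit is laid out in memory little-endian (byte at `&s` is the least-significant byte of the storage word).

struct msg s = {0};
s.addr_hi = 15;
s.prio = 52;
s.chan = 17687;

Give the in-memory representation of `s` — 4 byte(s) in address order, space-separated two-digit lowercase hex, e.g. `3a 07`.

0f b4 8b 22

addr_hi (8b) val=15 bits=0xf at bit 0: 0x0000000f
prio (7b) val=52 bits=0x34 at bit 8: 0x0000340f
chan (17b) val=17687 bits=0x4517 at bit 15: 0x228bb40f
word = 0x228bb40f → little-endian bytes:
  [0]=0x0f  [1]=0xb4  [2]=0x8b  [3]=0x22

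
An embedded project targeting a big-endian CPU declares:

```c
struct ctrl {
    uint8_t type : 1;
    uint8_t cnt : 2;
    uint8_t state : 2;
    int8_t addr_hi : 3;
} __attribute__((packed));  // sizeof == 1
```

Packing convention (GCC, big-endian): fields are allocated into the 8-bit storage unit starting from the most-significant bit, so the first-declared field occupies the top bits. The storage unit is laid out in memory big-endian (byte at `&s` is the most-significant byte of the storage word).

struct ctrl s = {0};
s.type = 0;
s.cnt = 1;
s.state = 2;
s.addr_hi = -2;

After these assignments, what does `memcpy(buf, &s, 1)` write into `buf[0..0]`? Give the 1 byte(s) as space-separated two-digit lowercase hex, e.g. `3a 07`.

36

[7+:1] type=0 & 0x1 = 0x0; word=0x00
[5+:2] cnt=1 & 0x3 = 0x1; word=0x20
[3+:2] state=2 & 0x3 = 0x2; word=0x30
[0+:3] addr_hi=-2 & 0x7 = 0x6; word=0x36
word = 0x36 → big-endian bytes:
  [0]=0x36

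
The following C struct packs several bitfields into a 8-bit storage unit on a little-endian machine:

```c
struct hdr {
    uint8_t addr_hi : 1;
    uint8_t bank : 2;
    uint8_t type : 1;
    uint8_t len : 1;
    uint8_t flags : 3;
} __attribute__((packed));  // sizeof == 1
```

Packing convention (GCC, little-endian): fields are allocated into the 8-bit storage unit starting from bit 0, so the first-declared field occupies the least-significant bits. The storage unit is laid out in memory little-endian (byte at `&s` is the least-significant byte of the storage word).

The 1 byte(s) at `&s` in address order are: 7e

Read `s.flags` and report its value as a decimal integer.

3

[0]=0x7e (little-endian) → word 0x7e
addr_hi:1 @ bit 0 → (0x7e>>0)&0x1 = 0x0
bank:2 @ bit 1 → (0x7e>>1)&0x3 = 0x3
type:1 @ bit 3 → (0x7e>>3)&0x1 = 0x1
len:1 @ bit 4 → (0x7e>>4)&0x1 = 0x1
flags:3 @ bit 5 → (0x7e>>5)&0x7 = 0x3  ←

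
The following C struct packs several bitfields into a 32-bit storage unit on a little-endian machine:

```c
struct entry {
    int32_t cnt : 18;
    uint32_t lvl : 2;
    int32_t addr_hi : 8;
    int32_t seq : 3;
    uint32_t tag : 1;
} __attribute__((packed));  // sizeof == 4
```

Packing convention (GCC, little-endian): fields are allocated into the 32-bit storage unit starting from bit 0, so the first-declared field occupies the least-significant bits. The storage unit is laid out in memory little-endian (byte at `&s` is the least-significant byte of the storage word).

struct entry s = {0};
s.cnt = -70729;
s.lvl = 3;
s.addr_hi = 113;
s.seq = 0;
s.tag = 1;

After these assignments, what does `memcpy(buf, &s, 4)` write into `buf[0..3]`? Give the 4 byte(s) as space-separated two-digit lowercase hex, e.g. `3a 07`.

b7 eb 1e 87

[0+:18] cnt=-70729 & 0x3ffff = 0x2ebb7; word=0x0002ebb7
[18+:2] lvl=3 & 0x3 = 0x3; word=0x000eebb7
[20+:8] addr_hi=113 & 0xff = 0x71; word=0x071eebb7
[28+:3] seq=0 & 0x7 = 0x0; word=0x071eebb7
[31+:1] tag=1 & 0x1 = 0x1; word=0x871eebb7
word = 0x871eebb7 → little-endian bytes:
  [0]=0xb7  [1]=0xeb  [2]=0x1e  [3]=0x87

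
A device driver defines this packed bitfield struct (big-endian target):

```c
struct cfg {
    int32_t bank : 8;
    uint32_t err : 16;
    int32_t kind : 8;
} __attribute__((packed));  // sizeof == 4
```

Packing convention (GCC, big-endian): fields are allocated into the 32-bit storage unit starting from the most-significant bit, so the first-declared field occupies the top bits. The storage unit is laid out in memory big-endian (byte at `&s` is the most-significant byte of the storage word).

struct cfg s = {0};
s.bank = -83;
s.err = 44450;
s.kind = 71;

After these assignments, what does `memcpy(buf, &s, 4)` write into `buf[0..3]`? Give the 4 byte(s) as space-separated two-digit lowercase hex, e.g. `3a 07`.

bank:8 = -83 → 0xad << 24 → word 0xad000000
err:16 = 44450 → 0xada2 << 8 → word 0xadada200
kind:8 = 71 → 0x47 << 0 → word 0xadada247
word = 0xadada247 → big-endian bytes:
  [0]=0xad  [1]=0xad  [2]=0xa2  [3]=0x47

ad ad a2 47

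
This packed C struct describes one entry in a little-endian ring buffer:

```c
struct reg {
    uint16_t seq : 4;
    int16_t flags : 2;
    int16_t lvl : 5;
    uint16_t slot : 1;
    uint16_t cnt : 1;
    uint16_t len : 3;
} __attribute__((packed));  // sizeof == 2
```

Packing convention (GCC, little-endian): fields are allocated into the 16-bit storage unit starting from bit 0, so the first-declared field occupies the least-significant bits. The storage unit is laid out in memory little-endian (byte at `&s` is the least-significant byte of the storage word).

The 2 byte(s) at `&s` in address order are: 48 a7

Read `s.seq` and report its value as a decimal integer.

8

[0]=0x48 [1]=0xa7 (little-endian) → word 0xa748
seq [0+:4] = (word>>0) & 0xf = 8  ←
flags [4+:2] = (word>>4) & 0x3 = 0
lvl [6+:5] = (word>>6) & 0x1f = 29
slot [11+:1] = (word>>11) & 0x1 = 0
cnt [12+:1] = (word>>12) & 0x1 = 0
len [13+:3] = (word>>13) & 0x7 = 5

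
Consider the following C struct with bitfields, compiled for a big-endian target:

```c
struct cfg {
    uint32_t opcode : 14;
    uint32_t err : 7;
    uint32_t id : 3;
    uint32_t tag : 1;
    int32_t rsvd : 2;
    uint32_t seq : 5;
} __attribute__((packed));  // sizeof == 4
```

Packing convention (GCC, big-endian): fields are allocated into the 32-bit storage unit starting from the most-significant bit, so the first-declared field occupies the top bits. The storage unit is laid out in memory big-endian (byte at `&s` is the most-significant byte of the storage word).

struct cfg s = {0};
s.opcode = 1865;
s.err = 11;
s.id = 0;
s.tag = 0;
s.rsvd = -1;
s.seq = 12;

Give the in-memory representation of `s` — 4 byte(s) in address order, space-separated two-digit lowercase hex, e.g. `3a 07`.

opcode (14b) val=1865 bits=0x749 at bit 18: 0x1d240000
err (7b) val=11 bits=0xb at bit 11: 0x1d245800
id (3b) val=0 bits=0x0 at bit 8: 0x1d245800
tag (1b) val=0 bits=0x0 at bit 7: 0x1d245800
rsvd (2b) val=-1 bits=0x3 at bit 5: 0x1d245860
seq (5b) val=12 bits=0xc at bit 0: 0x1d24586c
word = 0x1d24586c → big-endian bytes:
  [0]=0x1d  [1]=0x24  [2]=0x58  [3]=0x6c

1d 24 58 6c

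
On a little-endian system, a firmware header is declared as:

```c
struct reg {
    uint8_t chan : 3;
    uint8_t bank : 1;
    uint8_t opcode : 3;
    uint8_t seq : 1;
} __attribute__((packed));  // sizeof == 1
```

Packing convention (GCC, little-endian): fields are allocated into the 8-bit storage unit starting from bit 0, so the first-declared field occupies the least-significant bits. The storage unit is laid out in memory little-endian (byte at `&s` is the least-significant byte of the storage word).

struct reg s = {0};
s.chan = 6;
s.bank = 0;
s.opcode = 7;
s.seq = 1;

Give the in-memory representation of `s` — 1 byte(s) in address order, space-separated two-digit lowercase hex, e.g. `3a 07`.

f6

chan:3 = 6 → 0x6 << 0 → word 0x06
bank:1 = 0 → 0x0 << 3 → word 0x06
opcode:3 = 7 → 0x7 << 4 → word 0x76
seq:1 = 1 → 0x1 << 7 → word 0xf6
word = 0xf6 → little-endian bytes:
  [0]=0xf6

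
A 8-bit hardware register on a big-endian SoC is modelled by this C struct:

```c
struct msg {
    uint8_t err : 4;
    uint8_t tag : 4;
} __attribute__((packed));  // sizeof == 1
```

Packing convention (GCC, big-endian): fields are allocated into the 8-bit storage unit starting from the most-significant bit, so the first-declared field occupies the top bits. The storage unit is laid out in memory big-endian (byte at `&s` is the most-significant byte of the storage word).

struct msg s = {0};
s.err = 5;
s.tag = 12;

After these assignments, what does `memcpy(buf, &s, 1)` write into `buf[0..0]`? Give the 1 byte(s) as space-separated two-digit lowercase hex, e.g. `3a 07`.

err (4b) val=5 bits=0x5 at bit 4: 0x50
tag (4b) val=12 bits=0xc at bit 0: 0x5c
word = 0x5c → big-endian bytes:
  [0]=0x5c

5c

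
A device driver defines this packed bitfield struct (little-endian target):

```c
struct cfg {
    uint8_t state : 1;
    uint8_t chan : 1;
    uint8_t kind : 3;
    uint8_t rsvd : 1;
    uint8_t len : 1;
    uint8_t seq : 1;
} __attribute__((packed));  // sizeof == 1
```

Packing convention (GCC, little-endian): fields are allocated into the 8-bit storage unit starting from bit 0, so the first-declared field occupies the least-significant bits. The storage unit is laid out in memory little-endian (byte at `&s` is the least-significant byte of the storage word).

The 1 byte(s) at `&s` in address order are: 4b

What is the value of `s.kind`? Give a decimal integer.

[0]=0x4b (little-endian) → word 0x4b
state [0+:1] = (word>>0) & 0x1 = 1
chan [1+:1] = (word>>1) & 0x1 = 1
kind [2+:3] = (word>>2) & 0x7 = 2  ←
rsvd [5+:1] = (word>>5) & 0x1 = 0
len [6+:1] = (word>>6) & 0x1 = 1
seq [7+:1] = (word>>7) & 0x1 = 0

2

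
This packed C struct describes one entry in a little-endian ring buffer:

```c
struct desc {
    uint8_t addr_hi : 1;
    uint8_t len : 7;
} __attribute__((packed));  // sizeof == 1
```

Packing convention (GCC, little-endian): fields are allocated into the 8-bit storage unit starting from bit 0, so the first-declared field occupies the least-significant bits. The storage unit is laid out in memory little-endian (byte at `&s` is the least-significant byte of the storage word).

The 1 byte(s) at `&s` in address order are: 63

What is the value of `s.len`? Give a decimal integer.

49

[0]=0x63 (little-endian) → word 0x63
addr_hi [0+:1] = (word>>0) & 0x1 = 1
len [1+:7] = (word>>1) & 0x7f = 49  ←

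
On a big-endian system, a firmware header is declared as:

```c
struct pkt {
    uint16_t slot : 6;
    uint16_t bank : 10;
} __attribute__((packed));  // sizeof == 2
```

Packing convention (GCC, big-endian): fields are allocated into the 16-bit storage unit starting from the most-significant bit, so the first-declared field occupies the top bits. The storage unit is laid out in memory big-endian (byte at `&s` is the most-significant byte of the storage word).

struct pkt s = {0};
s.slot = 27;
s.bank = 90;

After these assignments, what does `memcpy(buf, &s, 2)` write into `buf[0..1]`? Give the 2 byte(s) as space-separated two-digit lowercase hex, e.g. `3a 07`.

[10+:6] slot=27 & 0x3f = 0x1b; word=0x6c00
[0+:10] bank=90 & 0x3ff = 0x5a; word=0x6c5a
word = 0x6c5a → big-endian bytes:
  [0]=0x6c  [1]=0x5a

6c 5a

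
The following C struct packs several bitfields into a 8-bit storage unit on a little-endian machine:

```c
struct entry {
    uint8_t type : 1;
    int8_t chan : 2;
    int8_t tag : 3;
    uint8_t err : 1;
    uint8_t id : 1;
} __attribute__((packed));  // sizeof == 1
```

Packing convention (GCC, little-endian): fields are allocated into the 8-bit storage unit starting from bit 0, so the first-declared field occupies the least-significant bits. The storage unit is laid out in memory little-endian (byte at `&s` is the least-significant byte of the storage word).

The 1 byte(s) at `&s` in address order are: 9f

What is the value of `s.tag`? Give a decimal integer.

3

[0]=0x9f (little-endian) → word 0x9f
type [0+:1] = (word>>0) & 0x1 = 1
chan [1+:2] = (word>>1) & 0x3 = 3
tag [3+:3] = (word>>3) & 0x7 = 3  ←
err [6+:1] = (word>>6) & 0x1 = 0
id [7+:1] = (word>>7) & 0x1 = 1
tag signed 3b, MSB=0: value = 3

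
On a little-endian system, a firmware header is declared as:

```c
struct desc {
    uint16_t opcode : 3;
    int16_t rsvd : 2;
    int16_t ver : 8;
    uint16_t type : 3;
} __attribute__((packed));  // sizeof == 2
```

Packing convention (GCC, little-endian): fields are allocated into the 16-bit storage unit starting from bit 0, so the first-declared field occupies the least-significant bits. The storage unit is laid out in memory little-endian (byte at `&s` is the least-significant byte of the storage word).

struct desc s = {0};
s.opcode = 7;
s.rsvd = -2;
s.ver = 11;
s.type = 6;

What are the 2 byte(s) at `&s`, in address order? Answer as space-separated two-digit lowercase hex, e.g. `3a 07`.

77 c1

[0+:3] opcode=7 & 0x7 = 0x7; word=0x0007
[3+:2] rsvd=-2 & 0x3 = 0x2; word=0x0017
[5+:8] ver=11 & 0xff = 0xb; word=0x0177
[13+:3] type=6 & 0x7 = 0x6; word=0xc177
word = 0xc177 → little-endian bytes:
  [0]=0x77  [1]=0xc1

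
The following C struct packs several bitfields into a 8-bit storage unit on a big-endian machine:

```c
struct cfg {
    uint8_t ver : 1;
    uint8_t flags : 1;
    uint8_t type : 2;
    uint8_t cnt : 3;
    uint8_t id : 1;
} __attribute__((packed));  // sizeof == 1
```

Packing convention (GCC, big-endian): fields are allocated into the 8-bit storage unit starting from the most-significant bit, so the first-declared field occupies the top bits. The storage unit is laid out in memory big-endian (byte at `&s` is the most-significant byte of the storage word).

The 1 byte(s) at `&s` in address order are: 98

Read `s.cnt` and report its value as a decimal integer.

4

[0]=0x98 (big-endian) → word 0x98
ver:1 @ bit 7 → (0x98>>7)&0x1 = 0x1
flags:1 @ bit 6 → (0x98>>6)&0x1 = 0x0
type:2 @ bit 4 → (0x98>>4)&0x3 = 0x1
cnt:3 @ bit 1 → (0x98>>1)&0x7 = 0x4  ←
id:1 @ bit 0 → (0x98>>0)&0x1 = 0x0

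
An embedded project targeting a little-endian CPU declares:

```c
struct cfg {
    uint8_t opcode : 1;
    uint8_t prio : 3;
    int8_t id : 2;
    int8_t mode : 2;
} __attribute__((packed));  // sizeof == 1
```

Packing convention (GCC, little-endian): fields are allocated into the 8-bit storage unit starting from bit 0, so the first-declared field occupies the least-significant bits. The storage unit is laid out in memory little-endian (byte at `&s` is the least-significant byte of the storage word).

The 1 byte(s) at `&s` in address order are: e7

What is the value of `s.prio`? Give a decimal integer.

[0]=0xe7 (little-endian) → word 0xe7
opcode:1 @ bit 0 → (0xe7>>0)&0x1 = 0x1
prio:3 @ bit 1 → (0xe7>>1)&0x7 = 0x3  ←
id:2 @ bit 4 → (0xe7>>4)&0x3 = 0x2
mode:2 @ bit 6 → (0xe7>>6)&0x3 = 0x3

3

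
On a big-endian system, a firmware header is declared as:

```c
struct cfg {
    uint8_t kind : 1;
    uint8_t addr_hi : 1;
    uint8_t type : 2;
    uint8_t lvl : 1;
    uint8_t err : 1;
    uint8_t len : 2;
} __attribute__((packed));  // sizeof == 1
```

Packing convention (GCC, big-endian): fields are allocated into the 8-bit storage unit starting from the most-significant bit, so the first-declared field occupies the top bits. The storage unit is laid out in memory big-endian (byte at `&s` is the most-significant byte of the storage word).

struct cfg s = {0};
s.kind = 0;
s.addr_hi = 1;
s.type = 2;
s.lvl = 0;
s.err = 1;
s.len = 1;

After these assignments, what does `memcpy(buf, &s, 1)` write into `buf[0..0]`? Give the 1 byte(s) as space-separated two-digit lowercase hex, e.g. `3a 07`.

kind (1b) val=0 bits=0x0 at bit 7: 0x00
addr_hi (1b) val=1 bits=0x1 at bit 6: 0x40
type (2b) val=2 bits=0x2 at bit 4: 0x60
lvl (1b) val=0 bits=0x0 at bit 3: 0x60
err (1b) val=1 bits=0x1 at bit 2: 0x64
len (2b) val=1 bits=0x1 at bit 0: 0x65
word = 0x65 → big-endian bytes:
  [0]=0x65

65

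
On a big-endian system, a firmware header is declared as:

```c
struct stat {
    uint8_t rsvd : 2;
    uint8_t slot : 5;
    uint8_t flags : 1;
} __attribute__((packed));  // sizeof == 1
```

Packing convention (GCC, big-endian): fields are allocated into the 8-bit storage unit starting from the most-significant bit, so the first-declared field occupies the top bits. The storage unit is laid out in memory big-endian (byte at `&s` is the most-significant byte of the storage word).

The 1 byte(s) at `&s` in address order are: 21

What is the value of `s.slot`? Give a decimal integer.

16

[0]=0x21 (big-endian) → word 0x21
rsvd:2 @ bit 6 → (0x21>>6)&0x3 = 0x0
slot:5 @ bit 1 → (0x21>>1)&0x1f = 0x10  ←
flags:1 @ bit 0 → (0x21>>0)&0x1 = 0x1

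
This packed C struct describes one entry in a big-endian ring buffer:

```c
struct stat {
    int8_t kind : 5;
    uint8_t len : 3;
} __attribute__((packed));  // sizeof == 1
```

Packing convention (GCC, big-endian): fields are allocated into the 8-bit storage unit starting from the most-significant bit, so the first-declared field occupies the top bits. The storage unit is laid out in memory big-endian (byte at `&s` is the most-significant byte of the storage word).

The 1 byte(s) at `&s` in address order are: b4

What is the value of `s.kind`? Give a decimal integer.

[0]=0xb4 (big-endian) → word 0xb4
kind [3+:5] = (word>>3) & 0x1f = 22  ←
len [0+:3] = (word>>0) & 0x7 = 4
kind signed 5b, MSB=1: 22 - 32 = -10

-10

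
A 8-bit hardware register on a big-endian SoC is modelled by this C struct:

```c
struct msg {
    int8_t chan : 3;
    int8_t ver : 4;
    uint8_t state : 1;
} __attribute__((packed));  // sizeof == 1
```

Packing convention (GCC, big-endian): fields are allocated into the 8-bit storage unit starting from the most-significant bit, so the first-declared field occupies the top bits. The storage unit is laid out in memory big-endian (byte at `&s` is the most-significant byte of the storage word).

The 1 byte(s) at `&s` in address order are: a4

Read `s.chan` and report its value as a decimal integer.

[0]=0xa4 (big-endian) → word 0xa4
chan [5+:3] = (word>>5) & 0x7 = 5  ←
ver [1+:4] = (word>>1) & 0xf = 2
state [0+:1] = (word>>0) & 0x1 = 0
chan signed 3b, MSB=1: 5 - 8 = -3

-3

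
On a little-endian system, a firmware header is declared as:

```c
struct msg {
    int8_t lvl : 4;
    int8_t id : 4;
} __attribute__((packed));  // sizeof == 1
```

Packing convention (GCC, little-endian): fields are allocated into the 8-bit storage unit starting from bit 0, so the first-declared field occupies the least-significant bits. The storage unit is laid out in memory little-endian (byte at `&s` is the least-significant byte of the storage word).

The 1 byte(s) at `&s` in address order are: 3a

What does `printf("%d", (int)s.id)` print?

[0]=0x3a (little-endian) → word 0x3a
lvl [0+:4] = (word>>0) & 0xf = 10
id [4+:4] = (word>>4) & 0xf = 3  ←
id signed 4b, MSB=0: value = 3

3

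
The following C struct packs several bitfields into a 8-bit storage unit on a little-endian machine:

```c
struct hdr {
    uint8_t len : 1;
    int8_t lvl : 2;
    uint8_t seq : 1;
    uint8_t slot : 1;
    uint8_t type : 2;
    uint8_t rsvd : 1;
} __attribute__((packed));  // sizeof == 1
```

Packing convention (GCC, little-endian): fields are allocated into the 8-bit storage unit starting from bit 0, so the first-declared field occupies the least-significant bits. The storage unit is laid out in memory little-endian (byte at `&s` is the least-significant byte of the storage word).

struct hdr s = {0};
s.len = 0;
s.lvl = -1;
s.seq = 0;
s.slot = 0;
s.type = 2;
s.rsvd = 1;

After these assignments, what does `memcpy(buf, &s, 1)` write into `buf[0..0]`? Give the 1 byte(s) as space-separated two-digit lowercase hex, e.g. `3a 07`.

c6

len:1 = 0 → 0x0 << 0 → word 0x00
lvl:2 = -1 → 0x3 << 1 → word 0x06
seq:1 = 0 → 0x0 << 3 → word 0x06
slot:1 = 0 → 0x0 << 4 → word 0x06
type:2 = 2 → 0x2 << 5 → word 0x46
rsvd:1 = 1 → 0x1 << 7 → word 0xc6
word = 0xc6 → little-endian bytes:
  [0]=0xc6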